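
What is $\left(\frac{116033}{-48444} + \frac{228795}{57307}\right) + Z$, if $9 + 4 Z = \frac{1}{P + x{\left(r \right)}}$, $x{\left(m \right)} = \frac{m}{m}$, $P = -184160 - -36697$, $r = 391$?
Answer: $- \frac{29691777645445}{45486788953144} \approx -0.65276$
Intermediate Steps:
$P = -147463$ ($P = -184160 + 36697 = -147463$)
$x{\left(m \right)} = 1$
$Z = - \frac{1327159}{589848}$ ($Z = - \frac{9}{4} + \frac{1}{4 \left(-147463 + 1\right)} = - \frac{9}{4} + \frac{1}{4 \left(-147462\right)} = - \frac{9}{4} + \frac{1}{4} \left(- \frac{1}{147462}\right) = - \frac{9}{4} - \frac{1}{589848} = - \frac{1327159}{589848} \approx -2.25$)
$\left(\frac{116033}{-48444} + \frac{228795}{57307}\right) + Z = \left(\frac{116033}{-48444} + \frac{228795}{57307}\right) - \frac{1327159}{589848} = \left(116033 \left(- \frac{1}{48444}\right) + 228795 \cdot \frac{1}{57307}\right) - \frac{1327159}{589848} = \left(- \frac{116033}{48444} + \frac{228795}{57307}\right) - \frac{1327159}{589848} = \frac{4434241849}{2776180308} - \frac{1327159}{589848} = - \frac{29691777645445}{45486788953144}$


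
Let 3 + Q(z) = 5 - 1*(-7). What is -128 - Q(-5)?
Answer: -137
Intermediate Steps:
Q(z) = 9 (Q(z) = -3 + (5 - 1*(-7)) = -3 + (5 + 7) = -3 + 12 = 9)
-128 - Q(-5) = -128 - 1*9 = -128 - 9 = -137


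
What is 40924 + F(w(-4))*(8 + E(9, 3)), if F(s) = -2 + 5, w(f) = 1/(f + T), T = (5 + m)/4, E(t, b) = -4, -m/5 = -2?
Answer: 40936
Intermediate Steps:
m = 10 (m = -5*(-2) = 10)
T = 15/4 (T = (5 + 10)/4 = (1/4)*15 = 15/4 ≈ 3.7500)
w(f) = 1/(15/4 + f) (w(f) = 1/(f + 15/4) = 1/(15/4 + f))
F(s) = 3
40924 + F(w(-4))*(8 + E(9, 3)) = 40924 + 3*(8 - 4) = 40924 + 3*4 = 40924 + 12 = 40936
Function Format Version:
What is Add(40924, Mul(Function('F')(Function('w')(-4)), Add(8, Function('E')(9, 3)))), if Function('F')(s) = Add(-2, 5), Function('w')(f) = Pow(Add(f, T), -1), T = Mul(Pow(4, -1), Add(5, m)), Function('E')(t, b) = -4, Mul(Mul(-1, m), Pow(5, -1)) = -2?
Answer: 40936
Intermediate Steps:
m = 10 (m = Mul(-5, -2) = 10)
T = Rational(15, 4) (T = Mul(Pow(4, -1), Add(5, 10)) = Mul(Rational(1, 4), 15) = Rational(15, 4) ≈ 3.7500)
Function('w')(f) = Pow(Add(Rational(15, 4), f), -1) (Function('w')(f) = Pow(Add(f, Rational(15, 4)), -1) = Pow(Add(Rational(15, 4), f), -1))
Function('F')(s) = 3
Add(40924, Mul(Function('F')(Function('w')(-4)), Add(8, Function('E')(9, 3)))) = Add(40924, Mul(3, Add(8, -4))) = Add(40924, Mul(3, 4)) = Add(40924, 12) = 40936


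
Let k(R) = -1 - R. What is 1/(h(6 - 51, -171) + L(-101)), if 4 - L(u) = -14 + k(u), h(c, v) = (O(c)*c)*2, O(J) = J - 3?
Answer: 1/4238 ≈ 0.00023596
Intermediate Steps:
O(J) = -3 + J
h(c, v) = 2*c*(-3 + c) (h(c, v) = ((-3 + c)*c)*2 = (c*(-3 + c))*2 = 2*c*(-3 + c))
L(u) = 19 + u (L(u) = 4 - (-14 + (-1 - u)) = 4 - (-15 - u) = 4 + (15 + u) = 19 + u)
1/(h(6 - 51, -171) + L(-101)) = 1/(2*(6 - 51)*(-3 + (6 - 51)) + (19 - 101)) = 1/(2*(-45)*(-3 - 45) - 82) = 1/(2*(-45)*(-48) - 82) = 1/(4320 - 82) = 1/4238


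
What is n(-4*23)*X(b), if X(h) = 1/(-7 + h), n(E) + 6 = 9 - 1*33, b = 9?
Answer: -15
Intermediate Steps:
n(E) = -30 (n(E) = -6 + (9 - 1*33) = -6 + (9 - 33) = -6 - 24 = -30)
n(-4*23)*X(b) = -30/(-7 + 9) = -30/2 = -30*½ = -15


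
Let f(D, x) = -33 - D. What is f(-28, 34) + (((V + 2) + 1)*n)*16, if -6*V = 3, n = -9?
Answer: -365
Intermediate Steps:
V = -½ (V = -⅙*3 = -½ ≈ -0.50000)
f(-28, 34) + (((V + 2) + 1)*n)*16 = (-33 - 1*(-28)) + (((-½ + 2) + 1)*(-9))*16 = (-33 + 28) + ((3/2 + 1)*(-9))*16 = -5 + ((5/2)*(-9))*16 = -5 - 45/2*16 = -5 - 360 = -365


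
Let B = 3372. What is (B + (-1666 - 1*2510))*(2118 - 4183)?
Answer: 1660260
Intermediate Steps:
(B + (-1666 - 1*2510))*(2118 - 4183) = (3372 + (-1666 - 1*2510))*(2118 - 4183) = (3372 + (-1666 - 2510))*(-2065) = (3372 - 4176)*(-2065) = -804*(-2065) = 1660260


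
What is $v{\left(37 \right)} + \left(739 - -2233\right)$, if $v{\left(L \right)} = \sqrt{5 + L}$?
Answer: $2972 + \sqrt{42} \approx 2978.5$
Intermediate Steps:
$v{\left(37 \right)} + \left(739 - -2233\right) = \sqrt{5 + 37} + \left(739 - -2233\right) = \sqrt{42} + \left(739 + 2233\right) = \sqrt{42} + 2972 = 2972 + \sqrt{42}$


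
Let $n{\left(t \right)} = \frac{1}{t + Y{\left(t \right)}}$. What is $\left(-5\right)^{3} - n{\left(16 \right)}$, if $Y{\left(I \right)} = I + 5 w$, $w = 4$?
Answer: $- \frac{6501}{52} \approx -125.02$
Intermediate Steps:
$Y{\left(I \right)} = 20 + I$ ($Y{\left(I \right)} = I + 5 \cdot 4 = I + 20 = 20 + I$)
$n{\left(t \right)} = \frac{1}{20 + 2 t}$ ($n{\left(t \right)} = \frac{1}{t + \left(20 + t\right)} = \frac{1}{20 + 2 t}$)
$\left(-5\right)^{3} - n{\left(16 \right)} = \left(-5\right)^{3} - \frac{1}{2 \left(10 + 16\right)} = -125 - \frac{1}{2 \cdot 26} = -125 - \frac{1}{2} \cdot \frac{1}{26} = -125 - \frac{1}{52} = - \frac{6501}{52}$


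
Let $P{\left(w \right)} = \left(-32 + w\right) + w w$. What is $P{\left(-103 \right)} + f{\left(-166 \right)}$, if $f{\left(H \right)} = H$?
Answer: $10308$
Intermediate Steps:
$P{\left(w \right)} = -32 + w + w^{2}$ ($P{\left(w \right)} = \left(-32 + w\right) + w^{2} = -32 + w + w^{2}$)
$P{\left(-103 \right)} + f{\left(-166 \right)} = \left(-32 - 103 + \left(-103\right)^{2}\right) - 166 = \left(-32 - 103 + 10609\right) - 166 = 10474 - 166 = 10308$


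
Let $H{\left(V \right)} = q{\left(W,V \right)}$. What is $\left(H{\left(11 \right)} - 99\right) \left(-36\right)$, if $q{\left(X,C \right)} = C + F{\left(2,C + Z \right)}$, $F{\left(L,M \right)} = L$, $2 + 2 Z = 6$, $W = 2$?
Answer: $3096$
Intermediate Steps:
$Z = 2$ ($Z = -1 + \frac{1}{2} \cdot 6 = -1 + 3 = 2$)
$q{\left(X,C \right)} = 2 + C$ ($q{\left(X,C \right)} = C + 2 = 2 + C$)
$H{\left(V \right)} = 2 + V$
$\left(H{\left(11 \right)} - 99\right) \left(-36\right) = \left(\left(2 + 11\right) - 99\right) \left(-36\right) = \left(13 - 99\right) \left(-36\right) = \left(-86\right) \left(-36\right) = 3096$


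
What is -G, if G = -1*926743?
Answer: 926743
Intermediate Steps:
G = -926743
-G = -1*(-926743) = 926743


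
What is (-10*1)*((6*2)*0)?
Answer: 0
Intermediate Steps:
(-10*1)*((6*2)*0) = -120*0 = -10*0 = 0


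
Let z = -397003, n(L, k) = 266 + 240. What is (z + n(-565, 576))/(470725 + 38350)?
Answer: -396497/509075 ≈ -0.77886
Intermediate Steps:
n(L, k) = 506
(z + n(-565, 576))/(470725 + 38350) = (-397003 + 506)/(470725 + 38350) = -396497/509075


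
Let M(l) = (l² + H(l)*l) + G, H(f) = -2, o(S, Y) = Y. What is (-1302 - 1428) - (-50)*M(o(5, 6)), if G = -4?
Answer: -1730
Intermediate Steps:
M(l) = -4 + l² - 2*l (M(l) = (l² - 2*l) - 4 = -4 + l² - 2*l)
(-1302 - 1428) - (-50)*M(o(5, 6)) = (-1302 - 1428) - (-50)*(-4 + 6² - 2*6) = -2730 - (-50)*(-4 + 36 - 12) = -2730 - (-50)*20 = -2730 - 1*(-1000) = -2730 + 1000 = -1730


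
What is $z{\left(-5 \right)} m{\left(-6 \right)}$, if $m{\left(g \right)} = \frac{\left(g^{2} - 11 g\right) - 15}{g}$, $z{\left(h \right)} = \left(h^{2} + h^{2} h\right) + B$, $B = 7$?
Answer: $\frac{2697}{2} \approx 1348.5$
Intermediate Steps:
$z{\left(h \right)} = 7 + h^{2} + h^{3}$ ($z{\left(h \right)} = \left(h^{2} + h^{2} h\right) + 7 = \left(h^{2} + h^{3}\right) + 7 = 7 + h^{2} + h^{3}$)
$m{\left(g \right)} = \frac{-15 + g^{2} - 11 g}{g}$
$z{\left(-5 \right)} m{\left(-6 \right)} = \left(7 + \left(-5\right)^{2} + \left(-5\right)^{3}\right) \left(-11 - 6 - \frac{15}{-6}\right) = \left(7 + 25 - 125\right) \left(-11 - 6 - - \frac{5}{2}\right) = - 93 \left(-11 - 6 + \frac{5}{2}\right) = \left(-93\right) \left(- \frac{29}{2}\right) = \frac{2697}{2}$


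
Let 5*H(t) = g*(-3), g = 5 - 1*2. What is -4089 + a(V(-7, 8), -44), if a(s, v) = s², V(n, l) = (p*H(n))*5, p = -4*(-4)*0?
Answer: -4089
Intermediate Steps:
g = 3 (g = 5 - 2 = 3)
H(t) = -9/5 (H(t) = (3*(-3))/5 = (⅕)*(-9) = -9/5)
p = 0 (p = 16*0 = 0)
V(n, l) = 0 (V(n, l) = (0*(-9/5))*5 = 0*5 = 0)
-4089 + a(V(-7, 8), -44) = -4089 + 0² = -4089 + 0 = -4089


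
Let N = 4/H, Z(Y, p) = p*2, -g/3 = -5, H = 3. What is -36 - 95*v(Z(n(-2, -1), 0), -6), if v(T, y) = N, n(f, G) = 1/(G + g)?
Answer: -488/3 ≈ -162.67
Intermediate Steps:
g = 15 (g = -3*(-5) = 15)
n(f, G) = 1/(15 + G) (n(f, G) = 1/(G + 15) = 1/(15 + G))
Z(Y, p) = 2*p
N = 4/3 ≈ 1.3333
v(T, y) = 4/3
-36 - 95*v(Z(n(-2, -1), 0), -6) = -36 - 95*4/3 = -36 - 380/3 = -488/3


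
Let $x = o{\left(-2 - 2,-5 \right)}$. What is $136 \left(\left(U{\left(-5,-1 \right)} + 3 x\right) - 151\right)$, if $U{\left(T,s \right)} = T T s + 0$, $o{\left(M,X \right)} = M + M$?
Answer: $-27200$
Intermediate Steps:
$o{\left(M,X \right)} = 2 M$
$U{\left(T,s \right)} = s T^{2}$ ($U{\left(T,s \right)} = T^{2} s + 0 = s T^{2} + 0 = s T^{2}$)
$x = -8$ ($x = 2 \left(-2 - 2\right) = 2 \left(-4\right) = -8$)
$136 \left(\left(U{\left(-5,-1 \right)} + 3 x\right) - 151\right) = 136 \left(\left(- \left(-5\right)^{2} + 3 \left(-8\right)\right) - 151\right) = 136 \left(\left(\left(-1\right) 25 - 24\right) - 151\right) = 136 \left(\left(-25 - 24\right) - 151\right) = 136 \left(-49 - 151\right) = 136 \left(-200\right) = -27200$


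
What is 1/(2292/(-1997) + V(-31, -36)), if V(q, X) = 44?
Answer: 1997/85576 ≈ 0.023336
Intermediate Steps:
1/(2292/(-1997) + V(-31, -36)) = 1/(2292/(-1997) + 44) = 1/(2292*(-1/1997) + 44) = 1/(-2292/1997 + 44) = 1/(85576/1997) = 1997/85576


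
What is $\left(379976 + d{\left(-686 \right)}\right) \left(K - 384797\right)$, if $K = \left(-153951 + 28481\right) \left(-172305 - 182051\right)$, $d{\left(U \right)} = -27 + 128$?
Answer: $16898475229754271$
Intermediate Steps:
$d{\left(U \right)} = 101$
$K = 44461047320$ ($K = \left(-125470\right) \left(-354356\right) = 44461047320$)
$\left(379976 + d{\left(-686 \right)}\right) \left(K - 384797\right) = \left(379976 + 101\right) \left(44461047320 - 384797\right) = 380077 \cdot 44460662523 = 16898475229754271$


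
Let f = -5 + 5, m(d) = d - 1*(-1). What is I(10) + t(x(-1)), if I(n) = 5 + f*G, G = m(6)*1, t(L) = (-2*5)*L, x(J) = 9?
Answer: -85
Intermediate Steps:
m(d) = 1 + d (m(d) = d + 1 = 1 + d)
t(L) = -10*L
f = 0
G = 7 (G = (1 + 6)*1 = 7*1 = 7)
I(n) = 5 (I(n) = 5 + 0*7 = 5 + 0 = 5)
I(10) + t(x(-1)) = 5 - 10*9 = 5 - 90 = -85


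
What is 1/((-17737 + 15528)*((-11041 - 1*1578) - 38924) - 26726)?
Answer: 1/113831761 ≈ 8.7849e-9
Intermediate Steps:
1/((-17737 + 15528)*((-11041 - 1*1578) - 38924) - 26726) = 1/(-2209*((-11041 - 1578) - 38924) - 26726) = 1/(-2209*(-12619 - 38924) - 26726) = 1/(-2209*(-51543) - 26726) = 1/(113858487 - 26726) = 1/113831761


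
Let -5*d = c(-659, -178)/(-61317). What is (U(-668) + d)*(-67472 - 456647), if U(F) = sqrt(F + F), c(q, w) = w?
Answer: 93293182/306585 - 1048238*I*sqrt(334) ≈ 304.3 - 1.9157e+7*I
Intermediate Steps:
U(F) = sqrt(2)*sqrt(F) (U(F) = sqrt(2*F) = sqrt(2)*sqrt(F))
d = -178/306585 (d = -(-178)/(5*(-61317)) = -(-178)*(-1)/(5*61317) = -1/5*178/61317 = -178/306585 ≈ -0.00058059)
(U(-668) + d)*(-67472 - 456647) = (sqrt(2)*sqrt(-668) - 178/306585)*(-67472 - 456647) = (sqrt(2)*(2*I*sqrt(167)) - 178/306585)*(-524119) = (2*I*sqrt(334) - 178/306585)*(-524119) = (-178/306585 + 2*I*sqrt(334))*(-524119) = 93293182/306585 - 1048238*I*sqrt(334)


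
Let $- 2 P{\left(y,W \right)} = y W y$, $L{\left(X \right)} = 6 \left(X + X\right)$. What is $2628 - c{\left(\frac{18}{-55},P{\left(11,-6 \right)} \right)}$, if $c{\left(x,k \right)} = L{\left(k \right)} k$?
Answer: $-1578600$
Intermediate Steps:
$L{\left(X \right)} = 12 X$ ($L{\left(X \right)} = 6 \cdot 2 X = 12 X$)
$P{\left(y,W \right)} = - \frac{W y^{2}}{2}$ ($P{\left(y,W \right)} = - \frac{y W y}{2} = - \frac{W y y}{2} = - \frac{W y^{2}}{2}$)
$c{\left(x,k \right)} = 12 k^{2}$ ($c{\left(x,k \right)} = 12 k k = 12 k^{2}$)
$2628 - c{\left(\frac{18}{-55},P{\left(11,-6 \right)} \right)} = 2628 - 12 \left(\left(- \frac{1}{2}\right) \left(-6\right) 11^{2}\right)^{2} = 2628 - 12 \left(\left(- \frac{1}{2}\right) \left(-6\right) 121\right)^{2} = 2628 - 12 \cdot 363^{2} = 2628 - 12 \cdot 131769 = 2628 - 1581228 = -1578600$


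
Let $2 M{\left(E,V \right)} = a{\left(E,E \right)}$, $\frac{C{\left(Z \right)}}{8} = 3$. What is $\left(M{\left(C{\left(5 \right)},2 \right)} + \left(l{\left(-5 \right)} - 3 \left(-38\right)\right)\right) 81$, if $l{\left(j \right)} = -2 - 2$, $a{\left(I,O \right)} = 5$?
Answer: $\frac{18225}{2} \approx 9112.5$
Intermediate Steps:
$C{\left(Z \right)} = 24$ ($C{\left(Z \right)} = 8 \cdot 3 = 24$)
$M{\left(E,V \right)} = \frac{5}{2}$ ($M{\left(E,V \right)} = \frac{1}{2} \cdot 5 = \frac{5}{2}$)
$l{\left(j \right)} = -4$
$\left(M{\left(C{\left(5 \right)},2 \right)} + \left(l{\left(-5 \right)} - 3 \left(-38\right)\right)\right) 81 = \left(\frac{5}{2} - \left(4 + 3 \left(-38\right)\right)\right) 81 = \left(\frac{5}{2} - -110\right) 81 = \left(\frac{5}{2} + \left(-4 + 114\right)\right) 81 = \left(\frac{5}{2} + 110\right) 81 = \frac{225}{2} \cdot 81 = \frac{18225}{2}$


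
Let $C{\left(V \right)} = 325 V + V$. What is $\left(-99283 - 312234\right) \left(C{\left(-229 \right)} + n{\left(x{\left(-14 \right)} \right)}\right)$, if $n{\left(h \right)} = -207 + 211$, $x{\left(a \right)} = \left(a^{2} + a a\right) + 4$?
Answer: $30719744050$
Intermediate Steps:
$x{\left(a \right)} = 4 + 2 a^{2}$ ($x{\left(a \right)} = \left(a^{2} + a^{2}\right) + 4 = 2 a^{2} + 4 = 4 + 2 a^{2}$)
$C{\left(V \right)} = 326 V$
$n{\left(h \right)} = 4$
$\left(-99283 - 312234\right) \left(C{\left(-229 \right)} + n{\left(x{\left(-14 \right)} \right)}\right) = \left(-99283 - 312234\right) \left(326 \left(-229\right) + 4\right) = - 411517 \left(-74654 + 4\right) = \left(-411517\right) \left(-74650\right) = 30719744050$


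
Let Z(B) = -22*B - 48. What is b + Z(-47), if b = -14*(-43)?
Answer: 1588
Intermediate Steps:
b = 602
Z(B) = -48 - 22*B
b + Z(-47) = 602 + (-48 - 22*(-47)) = 602 + (-48 + 1034) = 602 + 986 = 1588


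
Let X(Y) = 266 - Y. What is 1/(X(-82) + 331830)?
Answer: 1/332178 ≈ 3.0104e-6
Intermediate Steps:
1/(X(-82) + 331830) = 1/((266 - 1*(-82)) + 331830) = 1/((266 + 82) + 331830) = 1/(348 + 331830) = 1/332178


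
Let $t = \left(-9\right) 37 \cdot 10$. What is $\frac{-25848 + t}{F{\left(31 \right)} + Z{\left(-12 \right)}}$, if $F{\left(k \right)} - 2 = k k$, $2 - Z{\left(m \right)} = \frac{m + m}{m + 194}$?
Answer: $- \frac{2655198}{87827} \approx -30.232$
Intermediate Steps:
$Z{\left(m \right)} = 2 - \frac{2 m}{194 + m}$ ($Z{\left(m \right)} = 2 - \frac{m + m}{m + 194} = 2 - \frac{2 m}{194 + m}$)
$t = -3330$ ($t = \left(-333\right) 10 = -3330$)
$F{\left(k \right)} = 2 + k^{2}$ ($F{\left(k \right)} = 2 + k k = 2 + k^{2}$)
$\frac{-25848 + t}{F{\left(31 \right)} + Z{\left(-12 \right)}} = \frac{-25848 - 3330}{\left(2 + 31^{2}\right) + \frac{388}{194 - 12}} = - \frac{29178}{\left(2 + 961\right) + \frac{388}{182}} = - \frac{29178}{963 + 388 \cdot \frac{1}{182}} = - \frac{29178}{963 + \frac{194}{91}} = - \frac{29178}{\frac{87827}{91}} = \left(-29178\right) \frac{91}{87827} = - \frac{2655198}{87827}$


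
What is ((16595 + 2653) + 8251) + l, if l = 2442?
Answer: 29941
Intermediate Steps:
((16595 + 2653) + 8251) + l = ((16595 + 2653) + 8251) + 2442 = (19248 + 8251) + 2442 = 27499 + 2442 = 29941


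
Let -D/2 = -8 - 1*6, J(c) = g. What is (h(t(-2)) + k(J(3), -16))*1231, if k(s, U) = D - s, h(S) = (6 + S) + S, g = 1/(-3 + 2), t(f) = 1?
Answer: 45547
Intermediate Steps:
g = -1 (g = 1/(-1) = -1)
J(c) = -1
D = 28 (D = -2*(-8 - 1*6) = -2*(-8 - 6) = -2*(-14) = 28)
h(S) = 6 + 2*S
k(s, U) = 28 - s
(h(t(-2)) + k(J(3), -16))*1231 = ((6 + 2*1) + (28 - 1*(-1)))*1231 = ((6 + 2) + (28 + 1))*1231 = (8 + 29)*1231 = 37*1231 = 45547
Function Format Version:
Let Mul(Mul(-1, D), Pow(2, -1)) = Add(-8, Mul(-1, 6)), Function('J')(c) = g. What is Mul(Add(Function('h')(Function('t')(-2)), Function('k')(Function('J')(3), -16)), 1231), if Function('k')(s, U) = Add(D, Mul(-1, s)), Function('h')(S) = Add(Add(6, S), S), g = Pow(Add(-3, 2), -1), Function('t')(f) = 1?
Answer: 45547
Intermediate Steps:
g = -1 (g = Pow(-1, -1) = -1)
Function('J')(c) = -1
D = 28 (D = Mul(-2, Add(-8, Mul(-1, 6))) = Mul(-2, Add(-8, -6)) = Mul(-2, -14) = 28)
Function('h')(S) = Add(6, Mul(2, S))
Function('k')(s, U) = Add(28, Mul(-1, s))
Mul(Add(Function('h')(Function('t')(-2)), Function('k')(Function('J')(3), -16)), 1231) = Mul(Add(Add(6, Mul(2, 1)), Add(28, Mul(-1, -1))), 1231) = Mul(Add(Add(6, 2), Add(28, 1)), 1231) = Mul(Add(8, 29), 1231) = Mul(37, 1231) = 45547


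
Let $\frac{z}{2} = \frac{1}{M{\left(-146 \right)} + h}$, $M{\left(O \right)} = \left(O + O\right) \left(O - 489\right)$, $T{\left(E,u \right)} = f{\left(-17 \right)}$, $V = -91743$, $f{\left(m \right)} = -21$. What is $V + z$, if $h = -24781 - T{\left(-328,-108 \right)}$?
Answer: $- \frac{7369715189}{80330} \approx -91743.0$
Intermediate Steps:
$T{\left(E,u \right)} = -21$
$M{\left(O \right)} = 2 O \left(-489 + O\right)$
$h = -24760$ ($h = -24781 - -21 = -24781 + 21 = -24760$)
$z = \frac{1}{80330}$ ($z = \frac{2}{2 \left(-146\right) \left(-489 - 146\right) - 24760} = \frac{2}{2 \left(-146\right) \left(-635\right) - 24760} = \frac{2}{185420 - 24760} = \frac{2}{160660} = 2 \cdot \frac{1}{160660} = \frac{1}{80330} \approx 1.2449 \cdot 10^{-5}$)
$V + z = -91743 + \frac{1}{80330} = - \frac{7369715189}{80330}$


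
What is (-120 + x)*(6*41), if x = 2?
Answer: -29028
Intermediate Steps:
(-120 + x)*(6*41) = (-120 + 2)*(6*41) = -118*246 = -29028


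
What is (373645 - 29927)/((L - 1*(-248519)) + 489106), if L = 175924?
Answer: 343718/913549 ≈ 0.37624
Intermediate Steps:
(373645 - 29927)/((L - 1*(-248519)) + 489106) = (373645 - 29927)/((175924 - 1*(-248519)) + 489106) = 343718/((175924 + 248519) + 489106) = 343718/(424443 + 489106) = 343718/913549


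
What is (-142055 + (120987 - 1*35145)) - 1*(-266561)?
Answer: 210348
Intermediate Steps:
(-142055 + (120987 - 1*35145)) - 1*(-266561) = (-142055 + (120987 - 35145)) + 266561 = (-142055 + 85842) + 266561 = -56213 + 266561 = 210348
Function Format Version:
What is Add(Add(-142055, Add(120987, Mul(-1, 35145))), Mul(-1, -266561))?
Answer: 210348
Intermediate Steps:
Add(Add(-142055, Add(120987, Mul(-1, 35145))), Mul(-1, -266561)) = Add(Add(-142055, Add(120987, -35145)), 266561) = Add(Add(-142055, 85842), 266561) = Add(-56213, 266561) = 210348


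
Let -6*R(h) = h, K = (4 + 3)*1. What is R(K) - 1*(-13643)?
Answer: 81851/6 ≈ 13642.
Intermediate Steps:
K = 7 (K = 7*1 = 7)
R(h) = -h/6
R(K) - 1*(-13643) = -⅙*7 - 1*(-13643) = -7/6 + 13643 = 81851/6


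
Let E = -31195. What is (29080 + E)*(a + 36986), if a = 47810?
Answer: -179343540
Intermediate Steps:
(29080 + E)*(a + 36986) = (29080 - 31195)*(47810 + 36986) = -2115*84796 = -179343540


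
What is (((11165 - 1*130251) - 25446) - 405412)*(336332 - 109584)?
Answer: -124698702112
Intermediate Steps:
(((11165 - 1*130251) - 25446) - 405412)*(336332 - 109584) = (((11165 - 130251) - 25446) - 405412)*226748 = ((-119086 - 25446) - 405412)*226748 = (-144532 - 405412)*226748 = -549944*226748 = -124698702112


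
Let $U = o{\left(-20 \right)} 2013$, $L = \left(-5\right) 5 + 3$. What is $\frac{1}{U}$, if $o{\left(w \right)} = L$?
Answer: $- \frac{1}{44286} \approx -2.258 \cdot 10^{-5}$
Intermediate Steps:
$L = -22$ ($L = -25 + 3 = -22$)
$o{\left(w \right)} = -22$
$U = -44286$ ($U = \left(-22\right) 2013 = -44286$)
$\frac{1}{U} = \frac{1}{-44286} = - \frac{1}{44286}$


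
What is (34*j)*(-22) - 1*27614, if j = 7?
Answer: -32850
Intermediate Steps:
(34*j)*(-22) - 1*27614 = (34*7)*(-22) - 1*27614 = 238*(-22) - 27614 = -5236 - 27614 = -32850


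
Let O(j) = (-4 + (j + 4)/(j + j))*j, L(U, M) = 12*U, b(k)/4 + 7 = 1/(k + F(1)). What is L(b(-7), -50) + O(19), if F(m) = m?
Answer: -817/2 ≈ -408.50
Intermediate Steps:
b(k) = -28 + 4/(1 + k) (b(k) = -28 + 4/(k + 1) = -28 + 4/(1 + k))
O(j) = j*(-4 + (4 + j)/(2*j)) (O(j) = (-4 + (4 + j)/((2*j)))*j = (-4 + (4 + j)*(1/(2*j)))*j = (-4 + (4 + j)/(2*j))*j = j*(-4 + (4 + j)/(2*j)))
L(b(-7), -50) + O(19) = 12*(4*(-6 - 7*(-7))/(1 - 7)) + (2 - 7/2*19) = 12*(4*(-6 + 49)/(-6)) + (2 - 133/2) = 12*(4*(-⅙)*43) - 129/2 = 12*(-86/3) - 129/2 = -344 - 129/2 = -817/2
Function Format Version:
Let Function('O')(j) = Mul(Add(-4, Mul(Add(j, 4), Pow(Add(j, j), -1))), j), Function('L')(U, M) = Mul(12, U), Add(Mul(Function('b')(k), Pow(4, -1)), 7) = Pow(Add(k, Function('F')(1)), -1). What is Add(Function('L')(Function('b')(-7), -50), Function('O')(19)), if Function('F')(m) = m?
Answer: Rational(-817, 2) ≈ -408.50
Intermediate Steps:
Function('b')(k) = Add(-28, Mul(4, Pow(Add(1, k), -1))) (Function('b')(k) = Add(-28, Mul(4, Pow(Add(k, 1), -1))) = Add(-28, Mul(4, Pow(Add(1, k), -1))))
Function('O')(j) = Mul(j, Add(-4, Mul(Rational(1, 2), Pow(j, -1), Add(4, j)))) (Function('O')(j) = Mul(Add(-4, Mul(Add(4, j), Pow(Mul(2, j), -1))), j) = Mul(Add(-4, Mul(Add(4, j), Mul(Rational(1, 2), Pow(j, -1)))), j) = Mul(Add(-4, Mul(Rational(1, 2), Pow(j, -1), Add(4, j))), j) = Mul(j, Add(-4, Mul(Rational(1, 2), Pow(j, -1), Add(4, j)))))
Add(Function('L')(Function('b')(-7), -50), Function('O')(19)) = Add(Mul(12, Mul(4, Pow(Add(1, -7), -1), Add(-6, Mul(-7, -7)))), Add(2, Mul(Rational(-7, 2), 19))) = Add(Mul(12, Mul(4, Pow(-6, -1), Add(-6, 49))), Add(2, Rational(-133, 2))) = Add(Mul(12, Mul(4, Rational(-1, 6), 43)), Rational(-129, 2)) = Add(Mul(12, Rational(-86, 3)), Rational(-129, 2)) = Add(-344, Rational(-129, 2)) = Rational(-817, 2)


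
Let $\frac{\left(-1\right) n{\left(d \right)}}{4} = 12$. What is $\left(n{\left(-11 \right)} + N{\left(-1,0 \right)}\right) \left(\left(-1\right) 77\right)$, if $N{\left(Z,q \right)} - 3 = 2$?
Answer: $3311$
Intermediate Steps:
$n{\left(d \right)} = -48$ ($n{\left(d \right)} = \left(-4\right) 12 = -48$)
$N{\left(Z,q \right)} = 5$ ($N{\left(Z,q \right)} = 3 + 2 = 5$)
$\left(n{\left(-11 \right)} + N{\left(-1,0 \right)}\right) \left(\left(-1\right) 77\right) = \left(-48 + 5\right) \left(\left(-1\right) 77\right) = \left(-43\right) \left(-77\right) = 3311$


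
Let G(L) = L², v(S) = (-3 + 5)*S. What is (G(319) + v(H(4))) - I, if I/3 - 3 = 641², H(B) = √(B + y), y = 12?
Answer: -1130883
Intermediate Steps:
H(B) = √(12 + B) (H(B) = √(B + 12) = √(12 + B))
v(S) = 2*S
I = 1232652 (I = 9 + 3*641² = 9 + 3*410881 = 9 + 1232643 = 1232652)
(G(319) + v(H(4))) - I = (319² + 2*√(12 + 4)) - 1*1232652 = (101761 + 2*√16) - 1232652 = (101761 + 2*4) - 1232652 = (101761 + 8) - 1232652 = 101769 - 1232652 = -1130883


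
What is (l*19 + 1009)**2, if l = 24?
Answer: 2146225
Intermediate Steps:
(l*19 + 1009)**2 = (24*19 + 1009)**2 = (456 + 1009)**2 = 1465**2 = 2146225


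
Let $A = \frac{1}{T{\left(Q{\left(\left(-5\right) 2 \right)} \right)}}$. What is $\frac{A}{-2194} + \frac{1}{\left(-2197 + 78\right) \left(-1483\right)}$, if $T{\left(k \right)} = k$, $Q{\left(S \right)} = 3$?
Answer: $- \frac{3135895}{20683783614} \approx -0.00015161$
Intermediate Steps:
$A = \frac{1}{3} \approx 0.33333$
$\frac{A}{-2194} + \frac{1}{\left(-2197 + 78\right) \left(-1483\right)} = \frac{1}{3 \left(-2194\right)} + \frac{1}{\left(-2197 + 78\right) \left(-1483\right)} = \frac{1}{3} \left(- \frac{1}{2194}\right) + \frac{1}{-2119} \left(- \frac{1}{1483}\right) = - \frac{1}{6582} - - \frac{1}{3142477} = - \frac{1}{6582} + \frac{1}{3142477} = - \frac{3135895}{20683783614}$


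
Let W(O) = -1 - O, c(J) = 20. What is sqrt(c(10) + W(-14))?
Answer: sqrt(33) ≈ 5.7446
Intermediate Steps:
sqrt(c(10) + W(-14)) = sqrt(20 + (-1 - 1*(-14))) = sqrt(20 + (-1 + 14)) = sqrt(20 + 13) = sqrt(33)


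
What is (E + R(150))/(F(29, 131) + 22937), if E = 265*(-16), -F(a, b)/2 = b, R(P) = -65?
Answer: -861/4535 ≈ -0.18986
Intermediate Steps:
F(a, b) = -2*b
E = -4240
(E + R(150))/(F(29, 131) + 22937) = (-4240 - 65)/(-2*131 + 22937) = -4305/(-262 + 22937) = -4305/22675 = -4305*1/22675 = -861/4535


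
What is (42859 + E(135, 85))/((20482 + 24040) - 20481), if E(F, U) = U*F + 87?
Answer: 54421/24041 ≈ 2.2637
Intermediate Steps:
E(F, U) = 87 + F*U (E(F, U) = F*U + 87 = 87 + F*U)
(42859 + E(135, 85))/((20482 + 24040) - 20481) = (42859 + (87 + 135*85))/((20482 + 24040) - 20481) = (42859 + (87 + 11475))/(44522 - 20481) = (42859 + 11562)/24041 = 54421*(1/24041) = 54421/24041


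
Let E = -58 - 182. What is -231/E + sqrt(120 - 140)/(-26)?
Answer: 77/80 - I*sqrt(5)/13 ≈ 0.9625 - 0.17201*I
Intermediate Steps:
E = -240
-231/E + sqrt(120 - 140)/(-26) = -231/(-240) + sqrt(120 - 140)/(-26) = -231*(-1/240) + sqrt(-20)*(-1/26) = 77/80 + (2*I*sqrt(5))*(-1/26) = 77/80 - I*sqrt(5)/13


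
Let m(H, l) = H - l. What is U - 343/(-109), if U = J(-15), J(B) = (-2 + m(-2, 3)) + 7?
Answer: 343/109 ≈ 3.1468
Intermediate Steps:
J(B) = 0 (J(B) = (-2 + (-2 - 1*3)) + 7 = (-2 + (-2 - 3)) + 7 = (-2 - 5) + 7 = -7 + 7 = 0)
U = 0
U - 343/(-109) = 0 - 343/(-109) = 0 - 343*(-1)/109 = 0 - 1*(-343/109) = 0 + 343/109 = 343/109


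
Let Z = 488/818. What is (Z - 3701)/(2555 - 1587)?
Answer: -1513465/395912 ≈ -3.8227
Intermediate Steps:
Z = 244/409 (Z = 488*(1/818) = 244/409 ≈ 0.59658)
(Z - 3701)/(2555 - 1587) = (244/409 - 3701)/(2555 - 1587) = -1513465/409/968 = -1513465/409*1/968 = -1513465/395912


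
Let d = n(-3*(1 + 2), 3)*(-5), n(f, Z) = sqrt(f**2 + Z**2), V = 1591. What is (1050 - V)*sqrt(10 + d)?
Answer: -541*sqrt(10 - 15*sqrt(10)) ≈ -3310.0*I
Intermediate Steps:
n(f, Z) = sqrt(Z**2 + f**2)
d = -15*sqrt(10) (d = sqrt(3**2 + (-3*(1 + 2))**2)*(-5) = sqrt(9 + (-3*3)**2)*(-5) = sqrt(9 + (-9)**2)*(-5) = sqrt(9 + 81)*(-5) = sqrt(90)*(-5) = (3*sqrt(10))*(-5) = -15*sqrt(10) ≈ -47.434)
(1050 - V)*sqrt(10 + d) = (1050 - 1*1591)*sqrt(10 - 15*sqrt(10)) = (1050 - 1591)*sqrt(10 - 15*sqrt(10)) = -541*sqrt(10 - 15*sqrt(10))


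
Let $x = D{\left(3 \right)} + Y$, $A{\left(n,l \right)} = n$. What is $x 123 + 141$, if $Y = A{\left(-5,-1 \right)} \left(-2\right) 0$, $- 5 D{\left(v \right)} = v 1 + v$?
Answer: $- \frac{33}{5} \approx -6.6$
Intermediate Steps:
$D{\left(v \right)} = - \frac{2 v}{5}$ ($D{\left(v \right)} = - \frac{v 1 + v}{5} = - \frac{v + v}{5} = - \frac{2 v}{5}$)
$Y = 0$ ($Y = \left(-5\right) \left(-2\right) 0 = 10 \cdot 0 = 0$)
$x = - \frac{6}{5}$ ($x = \left(- \frac{2}{5}\right) 3 + 0 = - \frac{6}{5} + 0 = - \frac{6}{5} \approx -1.2$)
$x 123 + 141 = \left(- \frac{6}{5}\right) 123 + 141 = - \frac{738}{5} + 141 = - \frac{33}{5}$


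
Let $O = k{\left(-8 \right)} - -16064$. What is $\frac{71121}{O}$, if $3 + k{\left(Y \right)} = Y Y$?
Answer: $\frac{23707}{5375} \approx 4.4106$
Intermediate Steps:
$k{\left(Y \right)} = -3 + Y^{2}$ ($k{\left(Y \right)} = -3 + Y Y = -3 + Y^{2}$)
$O = 16125$ ($O = \left(-3 + \left(-8\right)^{2}\right) - -16064 = \left(-3 + 64\right) + 16064 = 61 + 16064 = 16125$)
$\frac{71121}{O} = \frac{71121}{16125} = 71121 \cdot \frac{1}{16125} = \frac{23707}{5375}$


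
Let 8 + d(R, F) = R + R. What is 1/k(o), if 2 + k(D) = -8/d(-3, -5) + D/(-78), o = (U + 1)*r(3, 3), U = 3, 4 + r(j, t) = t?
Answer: -273/376 ≈ -0.72606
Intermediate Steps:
r(j, t) = -4 + t
d(R, F) = -8 + 2*R (d(R, F) = -8 + (R + R) = -8 + 2*R)
o = -4 (o = (3 + 1)*(-4 + 3) = 4*(-1) = -4)
k(D) = -10/7 - D/78 (k(D) = -2 + (-8/(-8 + 2*(-3)) + D/(-78)) = -2 + (-8/(-8 - 6) + D*(-1/78)) = -2 + (-8/(-14) - D/78) = -2 + (-8*(-1/14) - D/78) = -2 + (4/7 - D/78) = -10/7 - D/78)
1/k(o) = 1/(-10/7 - 1/78*(-4)) = 1/(-10/7 + 2/39) = 1/(-376/273) = -273/376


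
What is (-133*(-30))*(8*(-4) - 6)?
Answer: -151620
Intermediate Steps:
(-133*(-30))*(8*(-4) - 6) = 3990*(-32 - 6) = 3990*(-38) = -151620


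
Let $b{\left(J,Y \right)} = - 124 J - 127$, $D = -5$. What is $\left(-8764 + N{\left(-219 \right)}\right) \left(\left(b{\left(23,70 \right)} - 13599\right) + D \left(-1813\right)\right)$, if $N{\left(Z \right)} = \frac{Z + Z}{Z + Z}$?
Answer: $65836419$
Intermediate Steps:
$b{\left(J,Y \right)} = -127 - 124 J$
$N{\left(Z \right)} = 1$ ($N{\left(Z \right)} = \frac{2 Z}{2 Z} = 2 Z \frac{1}{2 Z} = 1$)
$\left(-8764 + N{\left(-219 \right)}\right) \left(\left(b{\left(23,70 \right)} - 13599\right) + D \left(-1813\right)\right) = \left(-8764 + 1\right) \left(\left(\left(-127 - 2852\right) - 13599\right) - -9065\right) = - 8763 \left(\left(\left(-127 - 2852\right) - 13599\right) + 9065\right) = - 8763 \left(\left(-2979 - 13599\right) + 9065\right) = - 8763 \left(-16578 + 9065\right) = \left(-8763\right) \left(-7513\right) = 65836419$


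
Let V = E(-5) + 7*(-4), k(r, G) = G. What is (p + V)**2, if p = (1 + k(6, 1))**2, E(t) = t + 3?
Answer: 676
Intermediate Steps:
E(t) = 3 + t
p = 4 (p = (1 + 1)**2 = 2**2 = 4)
V = -30 (V = (3 - 5) + 7*(-4) = -2 - 28 = -30)
(p + V)**2 = (4 - 30)**2 = (-26)**2 = 676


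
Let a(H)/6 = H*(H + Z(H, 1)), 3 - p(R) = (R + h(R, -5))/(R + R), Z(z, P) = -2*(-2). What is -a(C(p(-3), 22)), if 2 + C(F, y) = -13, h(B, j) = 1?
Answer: -990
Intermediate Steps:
Z(z, P) = 4
p(R) = 3 - (1 + R)/(2*R) (p(R) = 3 - (R + 1)/(R + R) = 3 - (1 + R)/(2*R))
C(F, y) = -15 (C(F, y) = -2 - 13 = -15)
a(H) = 6*H*(4 + H) (a(H) = 6*(H*(H + 4)) = 6*(H*(4 + H)) = 6*H*(4 + H))
-a(C(p(-3), 22)) = -6*(-15)*(4 - 15) = -6*(-15)*(-11) = -1*990 = -990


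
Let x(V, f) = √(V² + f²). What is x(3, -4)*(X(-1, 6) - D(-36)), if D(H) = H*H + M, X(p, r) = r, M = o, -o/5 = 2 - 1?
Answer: -6425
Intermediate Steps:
o = -5 (o = -5*(2 - 1) = -5*1 = -5)
M = -5
D(H) = -5 + H² (D(H) = H*H - 5 = H² - 5 = -5 + H²)
x(3, -4)*(X(-1, 6) - D(-36)) = √(3² + (-4)²)*(6 - (-5 + (-36)²)) = √(9 + 16)*(6 - (-5 + 1296)) = √25*(6 - 1*1291) = 5*(6 - 1291) = 5*(-1285) = -6425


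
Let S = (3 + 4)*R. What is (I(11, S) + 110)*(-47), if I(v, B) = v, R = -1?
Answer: -5687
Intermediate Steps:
S = -7 (S = (3 + 4)*(-1) = 7*(-1) = -7)
(I(11, S) + 110)*(-47) = (11 + 110)*(-47) = 121*(-47) = -5687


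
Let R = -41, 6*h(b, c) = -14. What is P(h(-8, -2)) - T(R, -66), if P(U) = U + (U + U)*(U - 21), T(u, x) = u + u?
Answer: 1697/9 ≈ 188.56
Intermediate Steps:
h(b, c) = -7/3 (h(b, c) = (⅙)*(-14) = -7/3)
T(u, x) = 2*u
P(U) = U + 2*U*(-21 + U) (P(U) = U + (2*U)*(-21 + U) = U + 2*U*(-21 + U))
P(h(-8, -2)) - T(R, -66) = -7*(-41 + 2*(-7/3))/3 - 2*(-41) = -7*(-41 - 14/3)/3 - 1*(-82) = -7/3*(-137/3) + 82 = 959/9 + 82 = 1697/9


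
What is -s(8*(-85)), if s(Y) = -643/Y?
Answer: -643/680 ≈ -0.94559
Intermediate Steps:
-s(8*(-85)) = -(-643)/(8*(-85)) = -(-643)/(-680) = -(-643)*(-1)/680 = -1*643/680 = -643/680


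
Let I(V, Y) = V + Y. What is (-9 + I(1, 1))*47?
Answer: -329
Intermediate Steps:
(-9 + I(1, 1))*47 = (-9 + (1 + 1))*47 = (-9 + 2)*47 = -7*47 = -329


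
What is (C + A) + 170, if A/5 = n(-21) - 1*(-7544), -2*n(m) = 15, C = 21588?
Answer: 118881/2 ≈ 59441.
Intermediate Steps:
n(m) = -15/2 (n(m) = -½*15 = -15/2)
A = 75365/2 (A = 5*(-15/2 - 1*(-7544)) = 5*(-15/2 + 7544) = 5*(15073/2) = 75365/2 ≈ 37683.)
(C + A) + 170 = (21588 + 75365/2) + 170 = 118541/2 + 170 = 118881/2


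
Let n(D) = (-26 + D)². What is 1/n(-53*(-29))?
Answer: 1/2283121 ≈ 4.3800e-7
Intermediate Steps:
1/n(-53*(-29)) = 1/((-26 - 53*(-29))²) = 1/((-26 + 1537)²) = 1/(1511²) = 1/2283121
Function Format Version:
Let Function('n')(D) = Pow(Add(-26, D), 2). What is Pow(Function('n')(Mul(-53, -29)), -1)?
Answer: Rational(1, 2283121) ≈ 4.3800e-7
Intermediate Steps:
Pow(Function('n')(Mul(-53, -29)), -1) = Pow(Pow(Add(-26, Mul(-53, -29)), 2), -1) = Pow(Pow(Add(-26, 1537), 2), -1) = Pow(Pow(1511, 2), -1) = Pow(2283121, -1) = Rational(1, 2283121)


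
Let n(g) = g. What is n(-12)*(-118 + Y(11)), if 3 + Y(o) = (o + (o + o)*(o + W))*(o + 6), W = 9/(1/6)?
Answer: -292512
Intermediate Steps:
W = 54 (W = 9/(1/6) = 9*6 = 54)
Y(o) = -3 + (6 + o)*(o + 2*o*(54 + o)) (Y(o) = -3 + (o + (o + o)*(o + 54))*(o + 6) = -3 + (o + (2*o)*(54 + o))*(6 + o) = -3 + (o + 2*o*(54 + o))*(6 + o) = -3 + (6 + o)*(o + 2*o*(54 + o)))
n(-12)*(-118 + Y(11)) = -12*(-118 + (-3 + 2*11**3 + 121*11**2 + 654*11)) = -12*(-118 + (-3 + 2*1331 + 121*121 + 7194)) = -12*(-118 + (-3 + 2662 + 14641 + 7194)) = -12*(-118 + 24494) = -12*24376 = -292512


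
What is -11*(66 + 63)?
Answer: -1419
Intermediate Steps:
-11*(66 + 63) = -11*129 = -1419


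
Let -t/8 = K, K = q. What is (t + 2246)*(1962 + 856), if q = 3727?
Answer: -77692260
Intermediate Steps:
K = 3727
t = -29816 (t = -8*3727 = -29816)
(t + 2246)*(1962 + 856) = (-29816 + 2246)*(1962 + 856) = -27570*2818 = -77692260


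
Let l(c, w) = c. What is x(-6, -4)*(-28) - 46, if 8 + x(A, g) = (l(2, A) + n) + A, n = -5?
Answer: 430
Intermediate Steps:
x(A, g) = -11 + A (x(A, g) = -8 + ((2 - 5) + A) = -8 + (-3 + A) = -11 + A)
x(-6, -4)*(-28) - 46 = (-11 - 6)*(-28) - 46 = -17*(-28) - 46 = 476 - 46 = 430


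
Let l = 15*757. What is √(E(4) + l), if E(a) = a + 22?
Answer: √11381 ≈ 106.68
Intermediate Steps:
l = 11355
E(a) = 22 + a
√(E(4) + l) = √((22 + 4) + 11355) = √(26 + 11355) = √11381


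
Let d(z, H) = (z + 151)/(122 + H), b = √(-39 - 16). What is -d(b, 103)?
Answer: -151/225 - I*√55/225 ≈ -0.67111 - 0.032961*I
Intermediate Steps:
b = I*√55 (b = √(-55) = I*√55 ≈ 7.4162*I)
d(z, H) = (151 + z)/(122 + H)
-d(b, 103) = -(151 + I*√55)/(122 + 103) = -(151 + I*√55)/225 = -(151/225 + I*√55/225) = -151/225 - I*√55/225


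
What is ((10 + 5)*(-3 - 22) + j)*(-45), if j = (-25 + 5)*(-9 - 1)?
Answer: 7875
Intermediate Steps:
j = 200 (j = -20*(-10) = 200)
((10 + 5)*(-3 - 22) + j)*(-45) = ((10 + 5)*(-3 - 22) + 200)*(-45) = (15*(-25) + 200)*(-45) = (-375 + 200)*(-45) = -175*(-45) = 7875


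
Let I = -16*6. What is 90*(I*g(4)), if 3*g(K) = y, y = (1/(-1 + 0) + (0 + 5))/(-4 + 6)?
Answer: -5760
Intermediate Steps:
y = 2 (y = (1/(-1) + 5)/2 = (-1 + 5)*(½) = 4*(½) = 2)
g(K) = ⅔ (g(K) = (⅓)*2 = ⅔)
I = -96
90*(I*g(4)) = 90*(-96*⅔) = 90*(-64) = -5760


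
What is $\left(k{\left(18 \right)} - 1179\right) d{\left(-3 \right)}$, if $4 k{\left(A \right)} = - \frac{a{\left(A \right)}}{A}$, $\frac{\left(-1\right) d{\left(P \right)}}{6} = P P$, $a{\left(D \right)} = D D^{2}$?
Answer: $68040$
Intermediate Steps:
$a{\left(D \right)} = D^{3}$
$d{\left(P \right)} = - 6 P^{2}$ ($d{\left(P \right)} = - 6 P P = - 6 P^{2}$)
$k{\left(A \right)} = - \frac{A^{2}}{4}$ ($k{\left(A \right)} = \frac{\left(-1\right) \frac{A^{3}}{A}}{4} = \frac{\left(-1\right) A^{2}}{4} = - \frac{A^{2}}{4}$)
$\left(k{\left(18 \right)} - 1179\right) d{\left(-3 \right)} = \left(- \frac{18^{2}}{4} - 1179\right) \left(- 6 \left(-3\right)^{2}\right) = \left(\left(- \frac{1}{4}\right) 324 - 1179\right) \left(\left(-6\right) 9\right) = \left(-81 - 1179\right) \left(-54\right) = \left(-1260\right) \left(-54\right) = 68040$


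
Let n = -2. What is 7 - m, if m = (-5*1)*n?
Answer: -3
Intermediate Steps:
m = 10 (m = -5*1*(-2) = -5*(-2) = 10)
7 - m = 7 - 1*10 = 7 - 10 = -3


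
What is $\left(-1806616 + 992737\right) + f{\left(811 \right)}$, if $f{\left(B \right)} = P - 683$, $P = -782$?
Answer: $-815344$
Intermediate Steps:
$f{\left(B \right)} = -1465$ ($f{\left(B \right)} = -782 - 683 = -1465$)
$\left(-1806616 + 992737\right) + f{\left(811 \right)} = \left(-1806616 + 992737\right) - 1465 = -813879 - 1465 = -815344$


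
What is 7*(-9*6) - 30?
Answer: -408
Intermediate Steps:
7*(-9*6) - 30 = 7*(-54) - 30 = -378 - 30 = -408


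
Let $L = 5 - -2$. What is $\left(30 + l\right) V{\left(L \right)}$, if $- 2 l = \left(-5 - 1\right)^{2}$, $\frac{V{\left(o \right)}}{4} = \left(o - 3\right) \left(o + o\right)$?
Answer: $2688$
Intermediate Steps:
$L = 7$ ($L = 5 + 2 = 7$)
$V{\left(o \right)} = 8 o \left(-3 + o\right)$ ($V{\left(o \right)} = 4 \left(o - 3\right) \left(o + o\right) = 4 \left(-3 + o\right) 2 o = 4 \cdot 2 o \left(-3 + o\right) = 8 o \left(-3 + o\right)$)
$l = -18$ ($l = - \frac{\left(-5 - 1\right)^{2}}{2} = - \frac{\left(-6\right)^{2}}{2} = \left(- \frac{1}{2}\right) 36 = -18$)
$\left(30 + l\right) V{\left(L \right)} = \left(30 - 18\right) 8 \cdot 7 \left(-3 + 7\right) = 12 \cdot 8 \cdot 7 \cdot 4 = 12 \cdot 224 = 2688$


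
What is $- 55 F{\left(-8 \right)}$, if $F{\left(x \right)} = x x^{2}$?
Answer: $28160$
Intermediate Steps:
$F{\left(x \right)} = x^{3}$
$- 55 F{\left(-8 \right)} = - 55 \left(-8\right)^{3} = \left(-55\right) \left(-512\right) = 28160$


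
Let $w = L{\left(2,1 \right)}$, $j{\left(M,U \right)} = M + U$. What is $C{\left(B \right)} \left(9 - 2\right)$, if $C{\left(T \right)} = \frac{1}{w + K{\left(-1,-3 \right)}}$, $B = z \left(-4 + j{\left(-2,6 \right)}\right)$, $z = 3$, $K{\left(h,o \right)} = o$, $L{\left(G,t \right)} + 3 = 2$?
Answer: $- \frac{7}{4} \approx -1.75$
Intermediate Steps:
$L{\left(G,t \right)} = -1$ ($L{\left(G,t \right)} = -3 + 2 = -1$)
$w = -1$
$B = 0$ ($B = 3 \left(-4 + \left(-2 + 6\right)\right) = 3 \left(-4 + 4\right) = 3 \cdot 0 = 0$)
$C{\left(T \right)} = - \frac{1}{4}$ ($C{\left(T \right)} = \frac{1}{-1 - 3} = \frac{1}{-4} = - \frac{1}{4}$)
$C{\left(B \right)} \left(9 - 2\right) = - \frac{9 - 2}{4} = \left(- \frac{1}{4}\right) 7 = - \frac{7}{4}$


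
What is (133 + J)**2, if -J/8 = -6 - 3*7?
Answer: 121801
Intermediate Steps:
J = 216 (J = -8*(-6 - 3*7) = -8*(-6 - 21) = -8*(-27) = 216)
(133 + J)**2 = (133 + 216)**2 = 349**2 = 121801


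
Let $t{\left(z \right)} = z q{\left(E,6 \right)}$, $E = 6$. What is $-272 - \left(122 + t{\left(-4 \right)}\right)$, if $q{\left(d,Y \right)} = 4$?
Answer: $-378$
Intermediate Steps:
$t{\left(z \right)} = 4 z$ ($t{\left(z \right)} = z 4 = 4 z$)
$-272 - \left(122 + t{\left(-4 \right)}\right) = -272 - \left(122 - 16\right) = -272 - 106 = -378$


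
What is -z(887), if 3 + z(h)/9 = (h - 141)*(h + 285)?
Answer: -7868781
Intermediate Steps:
z(h) = -27 + 9*(-141 + h)*(285 + h) (z(h) = -27 + 9*((h - 141)*(h + 285)) = -27 + 9*((-141 + h)*(285 + h)) = -27 + 9*(-141 + h)*(285 + h))
-z(887) = -(-361692 + 9*887² + 1296*887) = -(-361692 + 9*786769 + 1149552) = -(-361692 + 7080921 + 1149552) = -1*7868781 = -7868781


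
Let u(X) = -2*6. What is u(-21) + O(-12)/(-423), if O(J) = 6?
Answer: -1694/141 ≈ -12.014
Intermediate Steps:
u(X) = -12
u(-21) + O(-12)/(-423) = -12 + 6/(-423) = -12 - 1/423*6 = -12 - 2/141 = -1694/141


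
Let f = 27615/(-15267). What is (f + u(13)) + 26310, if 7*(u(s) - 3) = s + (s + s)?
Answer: 133926005/5089 ≈ 26317.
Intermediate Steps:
u(s) = 3 + 3*s/7 (u(s) = 3 + (s + (s + s))/7 = 3 + (s + 2*s)/7 = 3 + (3*s)/7 = 3 + 3*s/7)
f = -1315/727 (f = 27615*(-1/15267) = -1315/727 ≈ -1.8088)
(f + u(13)) + 26310 = (-1315/727 + (3 + (3/7)*13)) + 26310 = (-1315/727 + (3 + 39/7)) + 26310 = (-1315/727 + 60/7) + 26310 = 34415/5089 + 26310 = 133926005/5089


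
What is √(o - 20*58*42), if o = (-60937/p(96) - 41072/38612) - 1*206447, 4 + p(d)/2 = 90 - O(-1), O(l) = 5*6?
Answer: I*√7780363157719/5516 ≈ 505.68*I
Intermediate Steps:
O(l) = 30
p(d) = 112 (p(d) = -8 + 2*(90 - 1*30) = -8 + 2*(90 - 30) = -8 + 2*60 = -8 + 120 = 112)
o = -31969522667/154448 (o = (-60937/112 - 41072/38612) - 1*206447 = (-60937*1/112 - 41072*1/38612) - 206447 = (-60937/112 - 10268/9653) - 206447 = -84196411/154448 - 206447 = -31969522667/154448 ≈ -2.0699e+5)
√(o - 20*58*42) = √(-31969522667/154448 - 20*58*42) = √(-31969522667/154448 - 1160*42) = √(-31969522667/154448 - 48720) = √(-39494229227/154448) = I*√7780363157719/5516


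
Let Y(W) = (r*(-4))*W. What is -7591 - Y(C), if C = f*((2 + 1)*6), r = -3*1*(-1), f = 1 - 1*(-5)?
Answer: -6295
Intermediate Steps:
f = 6 (f = 1 + 5 = 6)
r = 3 (r = -3*(-1) = 3)
C = 108 (C = 6*((2 + 1)*6) = 6*(3*6) = 6*18 = 108)
Y(W) = -12*W (Y(W) = (3*(-4))*W = -12*W)
-7591 - Y(C) = -7591 - (-12)*108 = -7591 - 1*(-1296) = -7591 + 1296 = -6295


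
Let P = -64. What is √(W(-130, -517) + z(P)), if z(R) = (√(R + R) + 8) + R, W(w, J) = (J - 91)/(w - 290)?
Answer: 2*√(-150360 + 22050*I*√2)/105 ≈ 0.76185 + 7.4251*I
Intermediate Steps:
W(w, J) = (-91 + J)/(-290 + w)
z(R) = 8 + R + √2*√R (z(R) = (√(2*R) + 8) + R = (√2*√R + 8) + R = (8 + √2*√R) + R = 8 + R + √2*√R)
√(W(-130, -517) + z(P)) = √((-91 - 517)/(-290 - 130) + (8 - 64 + √2*√(-64))) = √(-608/(-420) + (8 - 64 + √2*(8*I))) = √(-1/420*(-608) + (8 - 64 + 8*I*√2)) = √(152/105 + (-56 + 8*I*√2)) = √(-5728/105 + 8*I*√2)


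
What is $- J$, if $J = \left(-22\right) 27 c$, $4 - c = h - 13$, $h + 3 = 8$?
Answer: $7128$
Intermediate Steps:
$h = 5$ ($h = -3 + 8 = 5$)
$c = 12$ ($c = 4 - \left(5 - 13\right) = 4 - -8 = 4 + 8 = 12$)
$J = -7128$ ($J = \left(-22\right) 27 \cdot 12 = \left(-594\right) 12 = -7128$)
$- J = \left(-1\right) \left(-7128\right) = 7128$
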